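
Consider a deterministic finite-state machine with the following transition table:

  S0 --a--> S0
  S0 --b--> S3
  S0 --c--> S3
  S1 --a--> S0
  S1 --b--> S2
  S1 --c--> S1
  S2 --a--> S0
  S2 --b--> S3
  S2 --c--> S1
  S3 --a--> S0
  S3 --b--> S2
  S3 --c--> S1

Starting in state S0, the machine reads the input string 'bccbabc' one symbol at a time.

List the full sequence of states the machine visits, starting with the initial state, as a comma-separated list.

Answer: S0, S3, S1, S1, S2, S0, S3, S1

Derivation:
Start: S0
  read 'b': S0 --b--> S3
  read 'c': S3 --c--> S1
  read 'c': S1 --c--> S1
  read 'b': S1 --b--> S2
  read 'a': S2 --a--> S0
  read 'b': S0 --b--> S3
  read 'c': S3 --c--> S1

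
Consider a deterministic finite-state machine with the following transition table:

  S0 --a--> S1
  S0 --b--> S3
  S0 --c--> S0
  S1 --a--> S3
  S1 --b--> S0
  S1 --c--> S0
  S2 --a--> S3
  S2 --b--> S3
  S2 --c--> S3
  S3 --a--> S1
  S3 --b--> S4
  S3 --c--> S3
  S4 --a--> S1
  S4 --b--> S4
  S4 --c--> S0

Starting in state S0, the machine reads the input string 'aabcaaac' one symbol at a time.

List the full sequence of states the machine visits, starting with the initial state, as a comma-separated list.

Start: S0
  read 'a': S0 --a--> S1
  read 'a': S1 --a--> S3
  read 'b': S3 --b--> S4
  read 'c': S4 --c--> S0
  read 'a': S0 --a--> S1
  read 'a': S1 --a--> S3
  read 'a': S3 --a--> S1
  read 'c': S1 --c--> S0

Answer: S0, S1, S3, S4, S0, S1, S3, S1, S0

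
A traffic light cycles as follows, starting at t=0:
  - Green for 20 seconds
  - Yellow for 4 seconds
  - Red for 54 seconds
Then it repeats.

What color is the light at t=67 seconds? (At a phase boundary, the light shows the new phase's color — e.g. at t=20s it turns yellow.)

Cycle length = 20 + 4 + 54 = 78s
t = 67, phase_t = 67 mod 78 = 67
67 >= 24 → RED

Answer: red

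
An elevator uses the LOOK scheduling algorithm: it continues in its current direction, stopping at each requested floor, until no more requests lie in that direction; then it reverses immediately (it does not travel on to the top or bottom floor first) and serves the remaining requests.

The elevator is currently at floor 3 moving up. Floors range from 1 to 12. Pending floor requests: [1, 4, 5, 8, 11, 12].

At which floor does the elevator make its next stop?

Answer: 4

Derivation:
Current floor: 3, direction: up
Requests above: [4, 5, 8, 11, 12]
Requests below: [1]
Moving up and requests lie above → nearest above is min([4, 5, 8, 11, 12]) = 4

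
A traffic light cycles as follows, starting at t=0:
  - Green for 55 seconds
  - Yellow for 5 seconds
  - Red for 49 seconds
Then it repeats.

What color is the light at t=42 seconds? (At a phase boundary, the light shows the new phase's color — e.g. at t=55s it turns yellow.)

Cycle length = 55 + 5 + 49 = 109s
t = 42, phase_t = 42 mod 109 = 42
42 < 55 (green end) → GREEN

Answer: green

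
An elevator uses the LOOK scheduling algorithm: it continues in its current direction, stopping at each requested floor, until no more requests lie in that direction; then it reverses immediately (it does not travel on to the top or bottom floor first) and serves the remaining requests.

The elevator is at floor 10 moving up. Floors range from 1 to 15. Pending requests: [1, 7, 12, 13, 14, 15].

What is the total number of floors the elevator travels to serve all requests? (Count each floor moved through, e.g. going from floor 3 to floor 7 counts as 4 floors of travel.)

Answer: 19

Derivation:
Start at floor 10 moving up, LOOK stop order: [12, 13, 14, 15, 7, 1]
  10 → 12: |12-10| = 2, total = 2
  12 → 13: |13-12| = 1, total = 3
  13 → 14: |14-13| = 1, total = 4
  14 → 15: |15-14| = 1, total = 5
  15 → 7: |7-15| = 8, total = 13
  7 → 1: |1-7| = 6, total = 19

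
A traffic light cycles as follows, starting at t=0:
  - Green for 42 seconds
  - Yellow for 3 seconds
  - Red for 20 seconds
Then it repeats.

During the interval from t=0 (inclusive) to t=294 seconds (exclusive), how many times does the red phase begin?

Cycle = 42+3+20 = 65s
red phase starts at t = k*65 + 45 for k=0,1,2,...
Need k*65+45 < 294 → k < 3.831
k ∈ {0, ..., 3} → 4 starts

Answer: 4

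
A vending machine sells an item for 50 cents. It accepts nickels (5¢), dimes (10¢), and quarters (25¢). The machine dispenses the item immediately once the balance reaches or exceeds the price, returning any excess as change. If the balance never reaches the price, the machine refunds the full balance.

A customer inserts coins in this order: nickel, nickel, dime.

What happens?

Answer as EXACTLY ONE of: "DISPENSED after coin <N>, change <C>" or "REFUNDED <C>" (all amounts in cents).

Price: 50¢
Coin 1 (nickel, 5¢): balance = 5¢
Coin 2 (nickel, 5¢): balance = 10¢
Coin 3 (dime, 10¢): balance = 20¢
All coins inserted, balance 20¢ < price 50¢ → REFUND 20¢

Answer: REFUNDED 20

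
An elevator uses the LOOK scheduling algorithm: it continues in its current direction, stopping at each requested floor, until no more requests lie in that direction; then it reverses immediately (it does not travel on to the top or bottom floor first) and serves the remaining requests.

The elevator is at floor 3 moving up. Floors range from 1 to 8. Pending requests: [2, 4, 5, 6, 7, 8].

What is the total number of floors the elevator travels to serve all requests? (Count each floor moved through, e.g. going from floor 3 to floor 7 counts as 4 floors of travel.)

Answer: 11

Derivation:
Start at floor 3 moving up, LOOK stop order: [4, 5, 6, 7, 8, 2]
  3 → 4: |4-3| = 1, total = 1
  4 → 5: |5-4| = 1, total = 2
  5 → 6: |6-5| = 1, total = 3
  6 → 7: |7-6| = 1, total = 4
  7 → 8: |8-7| = 1, total = 5
  8 → 2: |2-8| = 6, total = 11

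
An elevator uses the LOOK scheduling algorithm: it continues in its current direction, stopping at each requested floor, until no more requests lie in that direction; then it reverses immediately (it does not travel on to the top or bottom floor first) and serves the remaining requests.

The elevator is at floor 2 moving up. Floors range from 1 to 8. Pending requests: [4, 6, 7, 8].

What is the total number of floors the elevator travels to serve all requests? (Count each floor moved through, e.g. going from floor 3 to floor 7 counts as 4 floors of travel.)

Start at floor 2 moving up, LOOK stop order: [4, 6, 7, 8]
  2 → 4: |4-2| = 2, total = 2
  4 → 6: |6-4| = 2, total = 4
  6 → 7: |7-6| = 1, total = 5
  7 → 8: |8-7| = 1, total = 6

Answer: 6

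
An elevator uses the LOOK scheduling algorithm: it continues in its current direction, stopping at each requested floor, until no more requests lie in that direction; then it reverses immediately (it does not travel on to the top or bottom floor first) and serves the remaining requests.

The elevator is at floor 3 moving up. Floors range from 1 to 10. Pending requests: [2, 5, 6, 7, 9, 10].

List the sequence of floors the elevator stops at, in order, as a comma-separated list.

Answer: 5, 6, 7, 9, 10, 2

Derivation:
Current: 3, moving UP
Serve above first (ascending): [5, 6, 7, 9, 10]
Then reverse, serve below (descending): [2]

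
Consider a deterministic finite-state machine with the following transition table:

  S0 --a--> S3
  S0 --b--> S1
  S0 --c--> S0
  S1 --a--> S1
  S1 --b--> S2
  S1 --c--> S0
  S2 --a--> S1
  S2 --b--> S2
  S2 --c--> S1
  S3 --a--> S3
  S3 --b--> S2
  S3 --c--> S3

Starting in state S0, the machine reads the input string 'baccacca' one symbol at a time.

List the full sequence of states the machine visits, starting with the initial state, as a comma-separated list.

Answer: S0, S1, S1, S0, S0, S3, S3, S3, S3

Derivation:
Start: S0
  read 'b': S0 --b--> S1
  read 'a': S1 --a--> S1
  read 'c': S1 --c--> S0
  read 'c': S0 --c--> S0
  read 'a': S0 --a--> S3
  read 'c': S3 --c--> S3
  read 'c': S3 --c--> S3
  read 'a': S3 --a--> S3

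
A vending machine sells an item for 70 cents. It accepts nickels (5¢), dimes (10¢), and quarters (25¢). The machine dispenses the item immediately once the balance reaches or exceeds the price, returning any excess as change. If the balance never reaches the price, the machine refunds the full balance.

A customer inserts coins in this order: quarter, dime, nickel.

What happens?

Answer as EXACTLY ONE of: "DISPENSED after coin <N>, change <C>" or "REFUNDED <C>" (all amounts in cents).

Answer: REFUNDED 40

Derivation:
Price: 70¢
Coin 1 (quarter, 25¢): balance = 25¢
Coin 2 (dime, 10¢): balance = 35¢
Coin 3 (nickel, 5¢): balance = 40¢
All coins inserted, balance 40¢ < price 70¢ → REFUND 40¢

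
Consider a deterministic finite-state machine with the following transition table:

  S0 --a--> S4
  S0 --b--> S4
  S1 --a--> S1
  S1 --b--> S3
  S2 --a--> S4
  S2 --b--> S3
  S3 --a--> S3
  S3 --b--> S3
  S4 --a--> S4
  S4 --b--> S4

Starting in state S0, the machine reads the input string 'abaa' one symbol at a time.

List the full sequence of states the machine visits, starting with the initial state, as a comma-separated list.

Answer: S0, S4, S4, S4, S4

Derivation:
Start: S0
  read 'a': S0 --a--> S4
  read 'b': S4 --b--> S4
  read 'a': S4 --a--> S4
  read 'a': S4 --a--> S4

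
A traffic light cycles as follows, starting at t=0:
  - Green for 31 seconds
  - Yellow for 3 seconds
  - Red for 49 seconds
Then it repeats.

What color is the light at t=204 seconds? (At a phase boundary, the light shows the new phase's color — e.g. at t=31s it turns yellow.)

Cycle length = 31 + 3 + 49 = 83s
t = 204, phase_t = 204 mod 83 = 38
38 >= 34 → RED

Answer: red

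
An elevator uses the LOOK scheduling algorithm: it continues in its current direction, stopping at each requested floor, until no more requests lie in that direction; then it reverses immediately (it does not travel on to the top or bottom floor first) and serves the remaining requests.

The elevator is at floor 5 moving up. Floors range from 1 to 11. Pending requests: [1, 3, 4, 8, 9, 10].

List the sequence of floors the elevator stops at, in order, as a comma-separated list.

Answer: 8, 9, 10, 4, 3, 1

Derivation:
Current: 5, moving UP
Serve above first (ascending): [8, 9, 10]
Then reverse, serve below (descending): [4, 3, 1]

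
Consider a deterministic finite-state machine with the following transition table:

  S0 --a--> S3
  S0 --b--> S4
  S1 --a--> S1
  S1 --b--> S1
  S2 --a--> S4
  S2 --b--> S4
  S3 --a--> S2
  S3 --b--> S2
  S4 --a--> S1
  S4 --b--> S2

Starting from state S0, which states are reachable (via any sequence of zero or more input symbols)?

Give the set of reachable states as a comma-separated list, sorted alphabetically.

Answer: S0, S1, S2, S3, S4

Derivation:
BFS from S0:
  visit S0: S0--a-->S3 (new), S0--b-->S4 (new)
  visit S3: S3--a-->S2 (new), S3--b-->S2 (seen)
  visit S4: S4--a-->S1 (new), S4--b-->S2 (seen)
  visit S2: S2--a-->S4 (seen), S2--b-->S4 (seen)
  visit S1: S1--a-->S1 (seen), S1--b-->S1 (seen)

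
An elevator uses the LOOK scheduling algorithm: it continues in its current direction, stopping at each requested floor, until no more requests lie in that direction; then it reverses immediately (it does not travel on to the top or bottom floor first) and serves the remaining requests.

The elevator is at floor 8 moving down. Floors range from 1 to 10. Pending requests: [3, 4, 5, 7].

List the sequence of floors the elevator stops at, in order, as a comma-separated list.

Answer: 7, 5, 4, 3

Derivation:
Current: 8, moving DOWN
Serve below first (descending): [7, 5, 4, 3]
Then reverse, serve above (ascending): []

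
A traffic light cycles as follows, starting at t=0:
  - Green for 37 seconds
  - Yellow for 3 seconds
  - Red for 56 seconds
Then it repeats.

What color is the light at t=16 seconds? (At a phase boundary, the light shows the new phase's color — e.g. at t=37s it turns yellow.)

Answer: green

Derivation:
Cycle length = 37 + 3 + 56 = 96s
t = 16, phase_t = 16 mod 96 = 16
16 < 37 (green end) → GREEN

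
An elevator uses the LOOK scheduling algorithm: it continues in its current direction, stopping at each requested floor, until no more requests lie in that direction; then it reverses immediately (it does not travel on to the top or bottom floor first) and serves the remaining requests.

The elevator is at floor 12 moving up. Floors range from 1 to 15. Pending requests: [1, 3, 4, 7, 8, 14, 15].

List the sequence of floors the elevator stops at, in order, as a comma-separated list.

Answer: 14, 15, 8, 7, 4, 3, 1

Derivation:
Current: 12, moving UP
Serve above first (ascending): [14, 15]
Then reverse, serve below (descending): [8, 7, 4, 3, 1]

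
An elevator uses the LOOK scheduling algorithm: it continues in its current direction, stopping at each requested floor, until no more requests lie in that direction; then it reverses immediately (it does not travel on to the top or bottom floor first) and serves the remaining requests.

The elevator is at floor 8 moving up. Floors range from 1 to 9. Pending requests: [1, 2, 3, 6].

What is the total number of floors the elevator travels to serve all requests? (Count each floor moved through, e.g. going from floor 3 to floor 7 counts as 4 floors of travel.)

Answer: 7

Derivation:
Start at floor 8 moving up, LOOK stop order: [6, 3, 2, 1]
  8 → 6: |6-8| = 2, total = 2
  6 → 3: |3-6| = 3, total = 5
  3 → 2: |2-3| = 1, total = 6
  2 → 1: |1-2| = 1, total = 7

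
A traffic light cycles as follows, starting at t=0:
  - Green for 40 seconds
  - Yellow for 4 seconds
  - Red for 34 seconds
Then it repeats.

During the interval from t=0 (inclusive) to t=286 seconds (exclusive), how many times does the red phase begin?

Answer: 4

Derivation:
Cycle = 40+4+34 = 78s
red phase starts at t = k*78 + 44 for k=0,1,2,...
Need k*78+44 < 286 → k < 3.103
k ∈ {0, ..., 3} → 4 starts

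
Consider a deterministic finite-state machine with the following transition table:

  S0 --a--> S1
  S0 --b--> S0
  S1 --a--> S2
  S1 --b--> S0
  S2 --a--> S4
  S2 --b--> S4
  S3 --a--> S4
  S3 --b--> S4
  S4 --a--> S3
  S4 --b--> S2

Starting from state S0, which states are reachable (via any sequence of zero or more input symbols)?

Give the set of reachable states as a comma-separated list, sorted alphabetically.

Answer: S0, S1, S2, S3, S4

Derivation:
BFS from S0:
  visit S0: S0--a-->S1 (new), S0--b-->S0 (seen)
  visit S1: S1--a-->S2 (new), S1--b-->S0 (seen)
  visit S2: S2--a-->S4 (new), S2--b-->S4 (seen)
  visit S4: S4--a-->S3 (new), S4--b-->S2 (seen)
  visit S3: S3--a-->S4 (seen), S3--b-->S4 (seen)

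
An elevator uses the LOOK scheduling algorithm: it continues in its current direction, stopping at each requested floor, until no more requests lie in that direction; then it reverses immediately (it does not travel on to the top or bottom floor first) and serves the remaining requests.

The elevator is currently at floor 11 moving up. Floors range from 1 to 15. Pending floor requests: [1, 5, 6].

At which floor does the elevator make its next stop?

Current floor: 11, direction: up
Requests above: []
Requests below: [1, 5, 6]
Moving up but no requests above → reverse; nearest below is max([1, 5, 6]) = 6

Answer: 6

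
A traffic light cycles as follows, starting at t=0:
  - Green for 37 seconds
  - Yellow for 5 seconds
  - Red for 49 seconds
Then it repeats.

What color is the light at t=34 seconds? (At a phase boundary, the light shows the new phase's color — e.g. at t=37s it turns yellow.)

Answer: green

Derivation:
Cycle length = 37 + 5 + 49 = 91s
t = 34, phase_t = 34 mod 91 = 34
34 < 37 (green end) → GREEN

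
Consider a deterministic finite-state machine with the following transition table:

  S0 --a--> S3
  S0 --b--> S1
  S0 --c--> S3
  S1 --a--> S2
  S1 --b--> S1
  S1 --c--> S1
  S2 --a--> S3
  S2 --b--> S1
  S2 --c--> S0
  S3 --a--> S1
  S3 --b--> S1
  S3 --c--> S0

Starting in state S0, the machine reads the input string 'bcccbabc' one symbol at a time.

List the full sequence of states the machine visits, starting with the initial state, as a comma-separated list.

Answer: S0, S1, S1, S1, S1, S1, S2, S1, S1

Derivation:
Start: S0
  read 'b': S0 --b--> S1
  read 'c': S1 --c--> S1
  read 'c': S1 --c--> S1
  read 'c': S1 --c--> S1
  read 'b': S1 --b--> S1
  read 'a': S1 --a--> S2
  read 'b': S2 --b--> S1
  read 'c': S1 --c--> S1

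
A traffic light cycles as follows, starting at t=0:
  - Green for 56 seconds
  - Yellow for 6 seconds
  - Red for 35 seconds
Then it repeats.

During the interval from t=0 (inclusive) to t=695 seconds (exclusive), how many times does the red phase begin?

Cycle = 56+6+35 = 97s
red phase starts at t = k*97 + 62 for k=0,1,2,...
Need k*97+62 < 695 → k < 6.526
k ∈ {0, ..., 6} → 7 starts

Answer: 7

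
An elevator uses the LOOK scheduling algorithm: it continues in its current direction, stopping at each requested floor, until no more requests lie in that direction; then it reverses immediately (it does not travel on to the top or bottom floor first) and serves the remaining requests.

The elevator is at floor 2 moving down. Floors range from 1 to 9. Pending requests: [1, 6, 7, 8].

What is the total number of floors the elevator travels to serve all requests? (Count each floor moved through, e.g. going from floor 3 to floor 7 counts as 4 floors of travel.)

Answer: 8

Derivation:
Start at floor 2 moving down, LOOK stop order: [1, 6, 7, 8]
  2 → 1: |1-2| = 1, total = 1
  1 → 6: |6-1| = 5, total = 6
  6 → 7: |7-6| = 1, total = 7
  7 → 8: |8-7| = 1, total = 8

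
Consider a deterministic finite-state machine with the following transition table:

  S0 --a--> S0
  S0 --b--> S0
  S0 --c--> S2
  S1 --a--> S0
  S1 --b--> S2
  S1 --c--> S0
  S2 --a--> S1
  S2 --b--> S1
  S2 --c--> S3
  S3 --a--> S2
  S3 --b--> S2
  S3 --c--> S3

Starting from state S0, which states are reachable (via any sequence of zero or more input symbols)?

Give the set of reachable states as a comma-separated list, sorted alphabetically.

BFS from S0:
  visit S0: S0--a-->S0 (seen), S0--b-->S0 (seen), S0--c-->S2 (new)
  visit S2: S2--a-->S1 (new), S2--b-->S1 (seen), S2--c-->S3 (new)
  visit S1: S1--a-->S0 (seen), S1--b-->S2 (seen), S1--c-->S0 (seen)
  visit S3: S3--a-->S2 (seen), S3--b-->S2 (seen), S3--c-->S3 (seen)

Answer: S0, S1, S2, S3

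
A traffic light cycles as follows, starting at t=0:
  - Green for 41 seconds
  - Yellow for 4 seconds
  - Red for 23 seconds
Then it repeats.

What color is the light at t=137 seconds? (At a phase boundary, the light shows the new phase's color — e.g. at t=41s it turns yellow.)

Answer: green

Derivation:
Cycle length = 41 + 4 + 23 = 68s
t = 137, phase_t = 137 mod 68 = 1
1 < 41 (green end) → GREEN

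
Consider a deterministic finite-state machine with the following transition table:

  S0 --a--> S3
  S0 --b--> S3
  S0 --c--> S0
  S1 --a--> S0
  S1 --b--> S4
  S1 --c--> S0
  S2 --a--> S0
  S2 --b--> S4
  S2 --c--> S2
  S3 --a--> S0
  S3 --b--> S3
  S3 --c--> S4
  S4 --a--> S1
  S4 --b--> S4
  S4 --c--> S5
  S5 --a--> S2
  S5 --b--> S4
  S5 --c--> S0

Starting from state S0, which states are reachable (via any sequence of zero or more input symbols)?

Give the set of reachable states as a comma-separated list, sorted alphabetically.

Answer: S0, S1, S2, S3, S4, S5

Derivation:
BFS from S0:
  visit S0: S0--a-->S3 (new), S0--b-->S3 (seen), S0--c-->S0 (seen)
  visit S3: S3--a-->S0 (seen), S3--b-->S3 (seen), S3--c-->S4 (new)
  visit S4: S4--a-->S1 (new), S4--b-->S4 (seen), S4--c-->S5 (new)
  visit S1: S1--a-->S0 (seen), S1--b-->S4 (seen), S1--c-->S0 (seen)
  visit S5: S5--a-->S2 (new), S5--b-->S4 (seen), S5--c-->S0 (seen)
  visit S2: S2--a-->S0 (seen), S2--b-->S4 (seen), S2--c-->S2 (seen)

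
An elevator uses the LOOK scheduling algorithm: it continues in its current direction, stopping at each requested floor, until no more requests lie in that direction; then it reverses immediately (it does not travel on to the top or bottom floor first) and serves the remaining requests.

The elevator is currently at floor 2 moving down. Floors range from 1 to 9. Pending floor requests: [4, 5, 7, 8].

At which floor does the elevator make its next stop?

Current floor: 2, direction: down
Requests above: [4, 5, 7, 8]
Requests below: []
Moving down but no requests below → reverse; nearest above is min([4, 5, 7, 8]) = 4

Answer: 4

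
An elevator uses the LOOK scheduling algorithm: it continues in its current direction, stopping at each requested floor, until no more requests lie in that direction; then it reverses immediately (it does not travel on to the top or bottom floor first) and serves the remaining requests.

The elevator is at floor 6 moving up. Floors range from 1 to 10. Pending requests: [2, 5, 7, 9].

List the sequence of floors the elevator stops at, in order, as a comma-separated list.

Current: 6, moving UP
Serve above first (ascending): [7, 9]
Then reverse, serve below (descending): [5, 2]

Answer: 7, 9, 5, 2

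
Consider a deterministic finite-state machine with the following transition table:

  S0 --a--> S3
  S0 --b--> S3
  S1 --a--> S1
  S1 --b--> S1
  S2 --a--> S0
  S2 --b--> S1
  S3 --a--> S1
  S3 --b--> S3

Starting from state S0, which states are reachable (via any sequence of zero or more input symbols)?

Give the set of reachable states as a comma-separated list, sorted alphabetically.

BFS from S0:
  visit S0: S0--a-->S3 (new), S0--b-->S3 (seen)
  visit S3: S3--a-->S1 (new), S3--b-->S3 (seen)
  visit S1: S1--a-->S1 (seen), S1--b-->S1 (seen)

Answer: S0, S1, S3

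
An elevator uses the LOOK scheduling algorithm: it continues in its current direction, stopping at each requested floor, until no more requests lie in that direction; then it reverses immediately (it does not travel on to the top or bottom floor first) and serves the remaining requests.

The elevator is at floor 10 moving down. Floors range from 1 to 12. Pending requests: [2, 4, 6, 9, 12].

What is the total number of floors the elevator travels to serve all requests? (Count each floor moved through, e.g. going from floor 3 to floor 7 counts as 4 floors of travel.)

Start at floor 10 moving down, LOOK stop order: [9, 6, 4, 2, 12]
  10 → 9: |9-10| = 1, total = 1
  9 → 6: |6-9| = 3, total = 4
  6 → 4: |4-6| = 2, total = 6
  4 → 2: |2-4| = 2, total = 8
  2 → 12: |12-2| = 10, total = 18

Answer: 18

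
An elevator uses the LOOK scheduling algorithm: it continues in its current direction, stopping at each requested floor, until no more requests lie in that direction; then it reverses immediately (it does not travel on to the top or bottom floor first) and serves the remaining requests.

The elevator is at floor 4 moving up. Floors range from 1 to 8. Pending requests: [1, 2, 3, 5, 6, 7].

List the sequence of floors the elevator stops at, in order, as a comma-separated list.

Answer: 5, 6, 7, 3, 2, 1

Derivation:
Current: 4, moving UP
Serve above first (ascending): [5, 6, 7]
Then reverse, serve below (descending): [3, 2, 1]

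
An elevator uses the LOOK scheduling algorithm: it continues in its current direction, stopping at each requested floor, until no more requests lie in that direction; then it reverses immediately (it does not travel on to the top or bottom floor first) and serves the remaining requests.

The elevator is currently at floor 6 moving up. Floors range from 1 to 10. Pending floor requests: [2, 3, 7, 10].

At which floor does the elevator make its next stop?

Answer: 7

Derivation:
Current floor: 6, direction: up
Requests above: [7, 10]
Requests below: [2, 3]
Moving up and requests lie above → nearest above is min([7, 10]) = 7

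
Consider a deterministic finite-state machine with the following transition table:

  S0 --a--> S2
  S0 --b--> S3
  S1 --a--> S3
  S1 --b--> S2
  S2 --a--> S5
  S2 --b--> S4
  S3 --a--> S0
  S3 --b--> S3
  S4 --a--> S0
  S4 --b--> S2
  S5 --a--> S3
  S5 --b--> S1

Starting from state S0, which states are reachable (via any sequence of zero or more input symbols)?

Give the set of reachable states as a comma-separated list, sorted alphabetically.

BFS from S0:
  visit S0: S0--a-->S2 (new), S0--b-->S3 (new)
  visit S2: S2--a-->S5 (new), S2--b-->S4 (new)
  visit S3: S3--a-->S0 (seen), S3--b-->S3 (seen)
  visit S5: S5--a-->S3 (seen), S5--b-->S1 (new)
  visit S4: S4--a-->S0 (seen), S4--b-->S2 (seen)
  visit S1: S1--a-->S3 (seen), S1--b-->S2 (seen)

Answer: S0, S1, S2, S3, S4, S5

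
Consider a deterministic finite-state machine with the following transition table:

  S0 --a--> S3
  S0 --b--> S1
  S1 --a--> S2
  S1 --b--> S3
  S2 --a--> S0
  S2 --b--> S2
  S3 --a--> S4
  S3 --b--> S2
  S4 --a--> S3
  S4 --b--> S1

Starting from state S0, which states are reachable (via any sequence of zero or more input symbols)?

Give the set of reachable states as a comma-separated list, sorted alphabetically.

Answer: S0, S1, S2, S3, S4

Derivation:
BFS from S0:
  visit S0: S0--a-->S3 (new), S0--b-->S1 (new)
  visit S3: S3--a-->S4 (new), S3--b-->S2 (new)
  visit S1: S1--a-->S2 (seen), S1--b-->S3 (seen)
  visit S4: S4--a-->S3 (seen), S4--b-->S1 (seen)
  visit S2: S2--a-->S0 (seen), S2--b-->S2 (seen)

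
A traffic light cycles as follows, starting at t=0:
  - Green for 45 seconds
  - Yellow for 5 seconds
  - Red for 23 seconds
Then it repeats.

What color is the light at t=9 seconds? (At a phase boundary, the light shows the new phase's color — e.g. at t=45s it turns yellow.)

Answer: green

Derivation:
Cycle length = 45 + 5 + 23 = 73s
t = 9, phase_t = 9 mod 73 = 9
9 < 45 (green end) → GREEN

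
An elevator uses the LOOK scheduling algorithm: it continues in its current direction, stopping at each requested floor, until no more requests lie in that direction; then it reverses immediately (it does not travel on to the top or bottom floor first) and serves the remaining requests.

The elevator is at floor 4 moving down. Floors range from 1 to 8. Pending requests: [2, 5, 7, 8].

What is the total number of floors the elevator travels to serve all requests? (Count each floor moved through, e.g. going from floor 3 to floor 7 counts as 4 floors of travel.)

Start at floor 4 moving down, LOOK stop order: [2, 5, 7, 8]
  4 → 2: |2-4| = 2, total = 2
  2 → 5: |5-2| = 3, total = 5
  5 → 7: |7-5| = 2, total = 7
  7 → 8: |8-7| = 1, total = 8

Answer: 8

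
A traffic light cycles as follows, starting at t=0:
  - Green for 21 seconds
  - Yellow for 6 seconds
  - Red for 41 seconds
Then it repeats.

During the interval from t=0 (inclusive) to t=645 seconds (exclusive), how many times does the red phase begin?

Answer: 10

Derivation:
Cycle = 21+6+41 = 68s
red phase starts at t = k*68 + 27 for k=0,1,2,...
Need k*68+27 < 645 → k < 9.088
k ∈ {0, ..., 9} → 10 starts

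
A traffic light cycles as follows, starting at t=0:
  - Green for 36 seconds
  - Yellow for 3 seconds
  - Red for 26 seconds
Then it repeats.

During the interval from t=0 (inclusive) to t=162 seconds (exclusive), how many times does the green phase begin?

Answer: 3

Derivation:
Cycle = 36+3+26 = 65s
green phase starts at t = k*65 + 0 for k=0,1,2,...
Need k*65+0 < 162 → k < 2.492
k ∈ {0, ..., 2} → 3 starts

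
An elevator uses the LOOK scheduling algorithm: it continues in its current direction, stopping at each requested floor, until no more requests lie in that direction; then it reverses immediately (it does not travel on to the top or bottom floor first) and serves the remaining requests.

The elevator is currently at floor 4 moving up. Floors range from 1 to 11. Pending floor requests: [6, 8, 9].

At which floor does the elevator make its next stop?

Answer: 6

Derivation:
Current floor: 4, direction: up
Requests above: [6, 8, 9]
Requests below: []
Moving up and requests lie above → nearest above is min([6, 8, 9]) = 6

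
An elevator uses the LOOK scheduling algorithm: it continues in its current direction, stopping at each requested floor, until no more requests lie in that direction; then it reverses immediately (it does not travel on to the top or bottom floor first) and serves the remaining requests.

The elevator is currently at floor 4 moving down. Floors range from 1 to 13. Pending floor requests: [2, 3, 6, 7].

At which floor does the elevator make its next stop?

Answer: 3

Derivation:
Current floor: 4, direction: down
Requests above: [6, 7]
Requests below: [2, 3]
Moving down and requests lie below → nearest below is max([2, 3]) = 3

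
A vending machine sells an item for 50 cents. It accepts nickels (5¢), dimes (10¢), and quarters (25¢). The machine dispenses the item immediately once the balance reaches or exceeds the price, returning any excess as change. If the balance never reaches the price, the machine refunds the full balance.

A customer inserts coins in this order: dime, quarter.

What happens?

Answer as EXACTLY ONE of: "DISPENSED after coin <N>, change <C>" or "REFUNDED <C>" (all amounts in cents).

Answer: REFUNDED 35

Derivation:
Price: 50¢
Coin 1 (dime, 10¢): balance = 10¢
Coin 2 (quarter, 25¢): balance = 35¢
All coins inserted, balance 35¢ < price 50¢ → REFUND 35¢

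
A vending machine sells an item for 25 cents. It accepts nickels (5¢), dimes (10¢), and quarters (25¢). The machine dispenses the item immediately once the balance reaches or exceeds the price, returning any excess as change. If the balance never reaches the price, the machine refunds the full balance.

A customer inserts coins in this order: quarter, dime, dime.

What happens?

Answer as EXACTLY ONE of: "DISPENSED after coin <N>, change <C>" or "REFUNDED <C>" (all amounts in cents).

Price: 25¢
Coin 1 (quarter, 25¢): balance = 25¢
  → balance >= price → DISPENSE, change = 25 - 25 = 0¢

Answer: DISPENSED after coin 1, change 0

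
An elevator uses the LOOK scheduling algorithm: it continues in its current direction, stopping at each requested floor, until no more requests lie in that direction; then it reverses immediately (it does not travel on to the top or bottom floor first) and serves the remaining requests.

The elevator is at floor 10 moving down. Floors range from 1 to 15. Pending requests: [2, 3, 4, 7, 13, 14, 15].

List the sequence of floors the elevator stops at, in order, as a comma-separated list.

Answer: 7, 4, 3, 2, 13, 14, 15

Derivation:
Current: 10, moving DOWN
Serve below first (descending): [7, 4, 3, 2]
Then reverse, serve above (ascending): [13, 14, 15]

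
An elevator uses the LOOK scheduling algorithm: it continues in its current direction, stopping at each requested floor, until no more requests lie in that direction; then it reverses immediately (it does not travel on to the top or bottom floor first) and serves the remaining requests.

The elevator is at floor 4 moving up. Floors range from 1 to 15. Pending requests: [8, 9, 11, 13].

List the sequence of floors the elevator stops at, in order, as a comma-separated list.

Answer: 8, 9, 11, 13

Derivation:
Current: 4, moving UP
Serve above first (ascending): [8, 9, 11, 13]
Then reverse, serve below (descending): []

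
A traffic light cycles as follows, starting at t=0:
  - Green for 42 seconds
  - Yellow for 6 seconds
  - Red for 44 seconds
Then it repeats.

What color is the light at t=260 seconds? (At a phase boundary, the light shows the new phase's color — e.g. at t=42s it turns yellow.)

Cycle length = 42 + 6 + 44 = 92s
t = 260, phase_t = 260 mod 92 = 76
76 >= 48 → RED

Answer: red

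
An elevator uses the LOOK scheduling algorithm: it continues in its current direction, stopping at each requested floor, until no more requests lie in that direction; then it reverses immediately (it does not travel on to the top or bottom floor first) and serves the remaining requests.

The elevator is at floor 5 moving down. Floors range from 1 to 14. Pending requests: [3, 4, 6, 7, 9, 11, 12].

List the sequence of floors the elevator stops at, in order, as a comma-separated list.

Answer: 4, 3, 6, 7, 9, 11, 12

Derivation:
Current: 5, moving DOWN
Serve below first (descending): [4, 3]
Then reverse, serve above (ascending): [6, 7, 9, 11, 12]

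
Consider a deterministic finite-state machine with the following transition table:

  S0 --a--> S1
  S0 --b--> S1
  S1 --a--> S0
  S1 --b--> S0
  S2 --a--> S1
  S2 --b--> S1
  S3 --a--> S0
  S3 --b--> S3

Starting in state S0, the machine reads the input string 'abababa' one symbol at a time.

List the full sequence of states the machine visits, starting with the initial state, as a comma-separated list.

Start: S0
  read 'a': S0 --a--> S1
  read 'b': S1 --b--> S0
  read 'a': S0 --a--> S1
  read 'b': S1 --b--> S0
  read 'a': S0 --a--> S1
  read 'b': S1 --b--> S0
  read 'a': S0 --a--> S1

Answer: S0, S1, S0, S1, S0, S1, S0, S1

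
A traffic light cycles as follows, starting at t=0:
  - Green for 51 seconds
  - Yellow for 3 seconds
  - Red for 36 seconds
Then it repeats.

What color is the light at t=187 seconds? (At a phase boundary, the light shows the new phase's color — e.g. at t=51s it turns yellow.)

Answer: green

Derivation:
Cycle length = 51 + 3 + 36 = 90s
t = 187, phase_t = 187 mod 90 = 7
7 < 51 (green end) → GREEN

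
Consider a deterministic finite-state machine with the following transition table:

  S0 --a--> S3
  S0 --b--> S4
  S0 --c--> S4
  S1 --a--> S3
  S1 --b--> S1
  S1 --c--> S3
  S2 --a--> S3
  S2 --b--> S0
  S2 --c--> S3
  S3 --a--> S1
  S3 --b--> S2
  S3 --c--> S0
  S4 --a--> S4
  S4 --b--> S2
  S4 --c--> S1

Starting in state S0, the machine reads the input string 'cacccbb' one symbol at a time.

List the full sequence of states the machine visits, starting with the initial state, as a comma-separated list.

Answer: S0, S4, S4, S1, S3, S0, S4, S2

Derivation:
Start: S0
  read 'c': S0 --c--> S4
  read 'a': S4 --a--> S4
  read 'c': S4 --c--> S1
  read 'c': S1 --c--> S3
  read 'c': S3 --c--> S0
  read 'b': S0 --b--> S4
  read 'b': S4 --b--> S2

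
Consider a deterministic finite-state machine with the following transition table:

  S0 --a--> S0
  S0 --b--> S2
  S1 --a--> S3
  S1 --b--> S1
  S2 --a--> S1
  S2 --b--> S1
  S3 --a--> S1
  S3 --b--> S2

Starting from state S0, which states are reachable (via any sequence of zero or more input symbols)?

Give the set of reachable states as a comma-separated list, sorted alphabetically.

Answer: S0, S1, S2, S3

Derivation:
BFS from S0:
  visit S0: S0--a-->S0 (seen), S0--b-->S2 (new)
  visit S2: S2--a-->S1 (new), S2--b-->S1 (seen)
  visit S1: S1--a-->S3 (new), S1--b-->S1 (seen)
  visit S3: S3--a-->S1 (seen), S3--b-->S2 (seen)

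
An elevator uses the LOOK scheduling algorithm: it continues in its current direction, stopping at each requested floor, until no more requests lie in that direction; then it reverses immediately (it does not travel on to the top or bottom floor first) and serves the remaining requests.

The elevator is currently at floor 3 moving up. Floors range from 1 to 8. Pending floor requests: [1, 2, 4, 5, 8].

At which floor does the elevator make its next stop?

Current floor: 3, direction: up
Requests above: [4, 5, 8]
Requests below: [1, 2]
Moving up and requests lie above → nearest above is min([4, 5, 8]) = 4

Answer: 4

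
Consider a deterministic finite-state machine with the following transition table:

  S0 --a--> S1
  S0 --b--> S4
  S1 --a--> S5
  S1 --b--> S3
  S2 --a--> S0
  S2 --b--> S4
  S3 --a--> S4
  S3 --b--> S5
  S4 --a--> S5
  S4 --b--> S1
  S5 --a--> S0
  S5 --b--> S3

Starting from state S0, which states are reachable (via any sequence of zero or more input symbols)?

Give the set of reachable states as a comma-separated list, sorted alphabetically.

Answer: S0, S1, S3, S4, S5

Derivation:
BFS from S0:
  visit S0: S0--a-->S1 (new), S0--b-->S4 (new)
  visit S1: S1--a-->S5 (new), S1--b-->S3 (new)
  visit S4: S4--a-->S5 (seen), S4--b-->S1 (seen)
  visit S5: S5--a-->S0 (seen), S5--b-->S3 (seen)
  visit S3: S3--a-->S4 (seen), S3--b-->S5 (seen)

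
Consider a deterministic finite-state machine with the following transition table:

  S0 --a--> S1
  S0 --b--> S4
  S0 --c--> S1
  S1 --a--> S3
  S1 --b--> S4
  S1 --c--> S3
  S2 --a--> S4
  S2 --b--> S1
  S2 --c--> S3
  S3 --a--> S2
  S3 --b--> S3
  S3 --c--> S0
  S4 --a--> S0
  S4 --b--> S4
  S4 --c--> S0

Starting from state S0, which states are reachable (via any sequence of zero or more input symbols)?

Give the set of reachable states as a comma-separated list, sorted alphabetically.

BFS from S0:
  visit S0: S0--a-->S1 (new), S0--b-->S4 (new), S0--c-->S1 (seen)
  visit S1: S1--a-->S3 (new), S1--b-->S4 (seen), S1--c-->S3 (seen)
  visit S4: S4--a-->S0 (seen), S4--b-->S4 (seen), S4--c-->S0 (seen)
  visit S3: S3--a-->S2 (new), S3--b-->S3 (seen), S3--c-->S0 (seen)
  visit S2: S2--a-->S4 (seen), S2--b-->S1 (seen), S2--c-->S3 (seen)

Answer: S0, S1, S2, S3, S4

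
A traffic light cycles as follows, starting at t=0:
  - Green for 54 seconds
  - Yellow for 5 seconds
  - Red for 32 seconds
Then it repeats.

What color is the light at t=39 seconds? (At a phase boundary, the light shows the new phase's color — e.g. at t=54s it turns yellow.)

Cycle length = 54 + 5 + 32 = 91s
t = 39, phase_t = 39 mod 91 = 39
39 < 54 (green end) → GREEN

Answer: green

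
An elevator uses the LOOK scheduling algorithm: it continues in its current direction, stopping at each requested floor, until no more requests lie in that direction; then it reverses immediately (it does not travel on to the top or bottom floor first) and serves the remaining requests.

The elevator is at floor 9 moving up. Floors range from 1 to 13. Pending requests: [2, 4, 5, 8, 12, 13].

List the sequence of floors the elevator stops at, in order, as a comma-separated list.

Answer: 12, 13, 8, 5, 4, 2

Derivation:
Current: 9, moving UP
Serve above first (ascending): [12, 13]
Then reverse, serve below (descending): [8, 5, 4, 2]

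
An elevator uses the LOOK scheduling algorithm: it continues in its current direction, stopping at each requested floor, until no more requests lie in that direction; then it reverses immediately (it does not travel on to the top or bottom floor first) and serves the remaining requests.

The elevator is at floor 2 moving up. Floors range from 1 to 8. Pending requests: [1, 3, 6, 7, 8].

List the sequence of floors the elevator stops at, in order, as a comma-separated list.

Current: 2, moving UP
Serve above first (ascending): [3, 6, 7, 8]
Then reverse, serve below (descending): [1]

Answer: 3, 6, 7, 8, 1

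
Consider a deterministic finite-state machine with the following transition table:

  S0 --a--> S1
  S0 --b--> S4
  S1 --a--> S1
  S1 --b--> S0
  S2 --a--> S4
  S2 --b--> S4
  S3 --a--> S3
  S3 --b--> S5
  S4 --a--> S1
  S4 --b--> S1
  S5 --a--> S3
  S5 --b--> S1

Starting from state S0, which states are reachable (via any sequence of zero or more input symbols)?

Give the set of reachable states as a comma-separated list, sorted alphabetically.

BFS from S0:
  visit S0: S0--a-->S1 (new), S0--b-->S4 (new)
  visit S1: S1--a-->S1 (seen), S1--b-->S0 (seen)
  visit S4: S4--a-->S1 (seen), S4--b-->S1 (seen)

Answer: S0, S1, S4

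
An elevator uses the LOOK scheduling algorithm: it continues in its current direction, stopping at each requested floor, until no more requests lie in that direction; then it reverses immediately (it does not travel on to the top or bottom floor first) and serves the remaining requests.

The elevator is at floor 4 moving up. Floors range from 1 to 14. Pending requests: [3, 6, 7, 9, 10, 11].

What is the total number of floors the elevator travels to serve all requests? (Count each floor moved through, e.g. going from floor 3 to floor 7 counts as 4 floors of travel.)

Start at floor 4 moving up, LOOK stop order: [6, 7, 9, 10, 11, 3]
  4 → 6: |6-4| = 2, total = 2
  6 → 7: |7-6| = 1, total = 3
  7 → 9: |9-7| = 2, total = 5
  9 → 10: |10-9| = 1, total = 6
  10 → 11: |11-10| = 1, total = 7
  11 → 3: |3-11| = 8, total = 15

Answer: 15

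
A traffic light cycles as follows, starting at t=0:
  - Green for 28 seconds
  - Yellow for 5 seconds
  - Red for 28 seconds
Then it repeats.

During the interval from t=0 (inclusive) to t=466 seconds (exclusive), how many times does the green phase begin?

Cycle = 28+5+28 = 61s
green phase starts at t = k*61 + 0 for k=0,1,2,...
Need k*61+0 < 466 → k < 7.639
k ∈ {0, ..., 7} → 8 starts

Answer: 8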